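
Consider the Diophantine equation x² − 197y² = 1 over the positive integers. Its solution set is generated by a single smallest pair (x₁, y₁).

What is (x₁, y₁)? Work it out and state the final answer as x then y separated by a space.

d=197: √d = [14; 28] (ℓ=1, odd), read p_1/q_1
i=0: a=14 ⇒ p=14, q=1
i=1: a=28 ⇒ p=393, q=28
fundamental: x₁=393, y₁=28  (since 154449 − 197·784 = 1)

393 28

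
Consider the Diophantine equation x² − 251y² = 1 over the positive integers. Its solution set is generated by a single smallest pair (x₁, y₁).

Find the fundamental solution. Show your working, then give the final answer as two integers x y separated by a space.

3674890 231957

√251 = [15; 1,5,2,1,2,…,5,1,30, …], period ℓ=14 (even) → k=13
k=0  a_k=15  p_k/q_k = 15/1
k=1  a_k=1  p_k/q_k = 16/1
k=2  a_k=5  p_k/q_k = 95/6
…
k=4  a_k=1  p_k/q_k = 301/19
…
k=6  a_k=2  p_k/q_k = 1917/121
…
k=8  a_k=2  p_k/q_k = 61043/3853
…
k=12  a_k=5  p_k/q_k = 3097857/195535
k=13  a_k=1  p_k/q_k = 3674890/231957
→ (3674890, 231957).  Check: 3674890²=13504816512100, 251·231957²=13504816512099, difference 1.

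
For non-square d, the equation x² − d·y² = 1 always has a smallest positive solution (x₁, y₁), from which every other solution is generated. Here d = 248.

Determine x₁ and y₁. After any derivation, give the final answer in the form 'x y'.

√248 → a₀=15, period (1,2,1,30); ℓ=4 even so k=3
a_0=15:  p_0=15·1+0=15,  q_0=15·0+1=1
a_1=1:  p_1=1·15+1=16,  q_1=1·1+0=1
a_2=2:  p_2=2·16+15=47,  q_2=2·1+1=3
a_3=1:  p_3=1·47+16=63,  q_3=1·3+1=4
→ (63, 4).  Check: 63²=3969, 248·4²=3968, difference 1.

63 4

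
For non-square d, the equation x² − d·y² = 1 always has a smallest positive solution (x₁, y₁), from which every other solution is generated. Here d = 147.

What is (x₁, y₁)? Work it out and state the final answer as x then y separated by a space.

d=147: √d = [12; 8,24] (ℓ=2, even), read p_1/q_1
step 0: (12, 1)  from 12·(1,0) + (0,1)
step 1: (97, 8)  from 8·(12,1) + (1,0)
(x₁, y₁) = (97, 8);  97² − 147·8² = 1 ✓

97 8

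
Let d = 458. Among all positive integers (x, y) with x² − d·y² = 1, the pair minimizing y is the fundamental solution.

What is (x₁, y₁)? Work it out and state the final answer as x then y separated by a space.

√458 → a₀=21, period (2,2,42); ℓ=3 odd so k=5
i=0: a=21 ⇒ p=21, q=1
…
i=3: a=42 ⇒ p=4537, q=212
i=4: a=2 ⇒ p=9181, q=429
i=5: a=2 ⇒ p=22899, q=1070
fundamental: x₁=22899, y₁=1070  (since 524364201 − 458·1144900 = 1)

22899 1070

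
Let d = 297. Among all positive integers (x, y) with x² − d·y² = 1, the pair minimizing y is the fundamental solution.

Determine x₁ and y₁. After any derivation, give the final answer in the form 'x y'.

√297 → a₀=17, period (4,3,1,1,2,1,1,3,4,34); ℓ=10 even so k=9
step 0: (17, 1)  from 17·(1,0) + (0,1)
…
step 8: (11357, 659)  from 3·(3171,184) + (1844,107)
step 9: (48599, 2820)  from 4·(11357,659) + (3171,184)
(x₁, y₁) = (48599, 2820);  48599² − 297·2820² = 1 ✓

48599 2820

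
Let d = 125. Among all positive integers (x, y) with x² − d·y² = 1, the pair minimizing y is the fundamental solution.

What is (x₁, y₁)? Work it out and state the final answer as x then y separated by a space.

930249 83204

d=125: √d = [11; 5,1,1,5,22] (ℓ=5, odd), read p_9/q_9
k=0  a_k=11  p_k/q_k = 11/1
k=1  a_k=5  p_k/q_k = 56/5
…
k=4  a_k=5  p_k/q_k = 682/61
k=5  a_k=22  p_k/q_k = 15127/1353
…
k=7  a_k=1  p_k/q_k = 91444/8179
k=8  a_k=1  p_k/q_k = 167761/15005
k=9  a_k=5  p_k/q_k = 930249/83204
→ (930249, 83204).  Check: 930249²=865363202001, 125·83204²=865363202000, difference 1.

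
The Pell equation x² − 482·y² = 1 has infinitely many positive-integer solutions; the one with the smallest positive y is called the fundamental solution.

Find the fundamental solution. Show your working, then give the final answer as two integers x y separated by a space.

483 22

√482 = [21; 1,20,1,42, …], period ℓ=4 (even) → k=3
a_0=21:  p_0=21·1+0=21,  q_0=21·0+1=1
a_1=1:  p_1=1·21+1=22,  q_1=1·1+0=1
a_2=20:  p_2=20·22+21=461,  q_2=20·1+1=21
a_3=1:  p_3=1·461+22=483,  q_3=1·21+1=22
→ (483, 22).  Check: 483²=233289, 482·22²=233288, difference 1.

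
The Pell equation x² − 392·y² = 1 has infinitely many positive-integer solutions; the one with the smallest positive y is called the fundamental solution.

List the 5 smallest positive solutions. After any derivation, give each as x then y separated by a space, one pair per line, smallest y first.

√392 → a₀=19, period (1,3,1,38); ℓ=4 even so k=3
step 0: (19, 1)  from 19·(1,0) + (0,1)
…
step 2: (79, 4)  from 3·(20,1) + (19,1)
step 3: (99, 5)  from 1·(79,4) + (20,1)
→ (99, 5).  Check: 99²=9801, 392·5²=9800, difference 1.
(99+5√392)^2 = 19601 + 990√392
(99+5√392)^3 = 3880899 + 196015√392
(99+5√392)^4 = 768398401 + 38809980√392
(99+5√392)^5 = 152139002499 + 7684180025√392

99 5
19601 990
3880899 196015
768398401 38809980
152139002499 7684180025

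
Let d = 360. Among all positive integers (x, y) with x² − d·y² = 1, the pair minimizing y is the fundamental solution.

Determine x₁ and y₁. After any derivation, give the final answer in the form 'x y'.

19 1

[18; 1,36] for √360; ℓ=2 ⇒ convergent index 1
i=0: a=18 ⇒ p=18, q=1
i=1: a=1 ⇒ p=19, q=1
→ (19, 1).  Check: 19²=361, 360·1²=360, difference 1.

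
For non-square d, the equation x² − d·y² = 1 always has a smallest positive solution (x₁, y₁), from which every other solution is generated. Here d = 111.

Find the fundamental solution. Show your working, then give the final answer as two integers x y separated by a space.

295 28

d=111: √d = [10; 1,1,6,1,1,20] (ℓ=6, even), read p_5/q_5
i=0: a=10 ⇒ p=10, q=1
i=1: a=1 ⇒ p=11, q=1
…
i=4: a=1 ⇒ p=158, q=15
i=5: a=1 ⇒ p=295, q=28
fundamental: x₁=295, y₁=28  (since 87025 − 111·784 = 1)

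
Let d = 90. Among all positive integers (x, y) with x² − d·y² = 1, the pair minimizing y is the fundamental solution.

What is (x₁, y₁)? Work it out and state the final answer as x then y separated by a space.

19 2

d=90: √d = [9; 2,18] (ℓ=2, even), read p_1/q_1
i=0: a=9 ⇒ p=9, q=1
i=1: a=2 ⇒ p=19, q=2
fundamental: x₁=19, y₁=2  (since 361 − 90·4 = 1)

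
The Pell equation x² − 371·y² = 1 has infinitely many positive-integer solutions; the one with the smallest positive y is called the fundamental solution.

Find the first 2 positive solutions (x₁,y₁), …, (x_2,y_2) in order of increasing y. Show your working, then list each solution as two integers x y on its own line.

1695 88
5746049 298320

d=371: √d = [19; 3,1,4,1,3,38] (ℓ=6, even), read p_5/q_5
a_0=19:  p_0=19·1+0=19,  q_0=19·0+1=1
…
a_2=1:  p_2=1·58+19=77,  q_2=1·3+1=4
a_3=4:  p_3=4·77+58=366,  q_3=4·4+3=19
a_4=1:  p_4=1·366+77=443,  q_4=1·19+4=23
a_5=3:  p_5=3·443+366=1695,  q_5=3·23+19=88
(x₁, y₁) = (1695, 88);  1695² − 371·88² = 1 ✓
n=2: (1695,88)∘(1695,88) = (1695·1695+371·88·88, 1695·88+88·1695) = (5746049,298320)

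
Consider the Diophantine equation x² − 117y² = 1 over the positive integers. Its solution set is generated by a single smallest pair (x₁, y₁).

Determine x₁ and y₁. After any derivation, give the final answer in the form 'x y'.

√117 → a₀=10, period (1,4,2,4,1,20); ℓ=6 even so k=5
k=0  a_k=10  p_k/q_k = 10/1
…
k=2  a_k=4  p_k/q_k = 54/5
…
k=4  a_k=4  p_k/q_k = 530/49
k=5  a_k=1  p_k/q_k = 649/60
fundamental: x₁=649, y₁=60  (since 421201 − 117·3600 = 1)

649 60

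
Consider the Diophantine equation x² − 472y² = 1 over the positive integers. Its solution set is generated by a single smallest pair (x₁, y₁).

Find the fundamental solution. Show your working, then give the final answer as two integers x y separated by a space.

[21; 1,2,1,1,1,…,2,1,42] for √472; ℓ=14 ⇒ convergent index 13
step 0: (21, 1)  from 21·(1,0) + (0,1)
…
step 2: (65, 3)  from 2·(22,1) + (21,1)
…
step 7: (5779, 266)  from 5·(1108,51) + (239,11)
…
step 11: (84230, 3877)  from 1·(54227,2496) + (30003,1381)
step 12: (222687, 10250)  from 2·(84230,3877) + (54227,2496)
step 13: (306917, 14127)  from 1·(222687,10250) + (84230,3877)
→ (306917, 14127).  Check: 306917²=94198044889, 472·14127²=94198044888, difference 1.

306917 14127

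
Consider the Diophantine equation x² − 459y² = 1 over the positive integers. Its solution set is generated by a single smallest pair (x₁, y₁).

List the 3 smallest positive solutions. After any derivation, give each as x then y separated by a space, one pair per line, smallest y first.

[21; 2,2,1,4,21,4,1,2,2,42] for √459; ℓ=10 ⇒ convergent index 9
step 0: (21, 1)  from 21·(1,0) + (0,1)
…
step 3: (150, 7)  from 1·(107,5) + (43,2)
step 4: (707, 33)  from 4·(150,7) + (107,5)
…
step 8: (212079, 9899)  from 2·(75692,3533) + (60695,2833)
step 9: (499850, 23331)  from 2·(212079,9899) + (75692,3533)
fundamental: x₁=499850, y₁=23331  (since 249850022500 − 459·544335561 = 1)
(x_2, y_2) = (499850·499850 + 459·23331·23331, 499850·23331 + 23331·499850) = (499700044999, 23324000700)
(x_3, y_3) = (499850·499700044999 + 459·23331·23324000700, 499850·23324000700 + 23331·499700044999) = (499550134985000450, 23317003499766669)

499850 23331
499700044999 23324000700
499550134985000450 23317003499766669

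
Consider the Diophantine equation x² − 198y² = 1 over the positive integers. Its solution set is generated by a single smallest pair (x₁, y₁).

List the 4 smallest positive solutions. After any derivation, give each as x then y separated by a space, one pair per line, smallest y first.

d=198: √d = [14; 14,28] (ℓ=2, even), read p_1/q_1
a_0=14:  p_0=14·1+0=14,  q_0=14·0+1=1
a_1=14:  p_1=14·14+1=197,  q_1=14·1+0=14
→ (197, 14).  Check: 197²=38809, 198·14²=38808, difference 1.
k=2:  x_2 = 197·197+198·14·14 = 77617,  y_2 = 197·14+14·197 = 5516
k=3:  x_3 = 197·77617+198·14·5516 = 30580901,  y_3 = 197·5516+14·77617 = 2173290
k=4:  x_4 = 197·30580901+198·14·2173290 = 12048797377,  y_4 = 197·2173290+14·30580901 = 856270744

197 14
77617 5516
30580901 2173290
12048797377 856270744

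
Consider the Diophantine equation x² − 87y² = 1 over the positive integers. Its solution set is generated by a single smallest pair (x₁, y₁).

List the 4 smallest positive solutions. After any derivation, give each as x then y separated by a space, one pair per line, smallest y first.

28 3
1567 168
87724 9405
4910977 526512

d=87: √d = [9; 3,18] (ℓ=2, even), read p_1/q_1
a_0=9:  p_0=9·1+0=9,  q_0=9·0+1=1
a_1=3:  p_1=3·9+1=28,  q_1=3·1+0=3
(x₁, y₁) = (28, 3);  28² − 87·3² = 1 ✓
(x_2, y_2) = (28·28 + 87·3·3, 28·3 + 3·28) = (1567, 168)
(x_3, y_3) = (28·1567 + 87·3·168, 28·168 + 3·1567) = (87724, 9405)
(x_4, y_4) = (28·87724 + 87·3·9405, 28·9405 + 3·87724) = (4910977, 526512)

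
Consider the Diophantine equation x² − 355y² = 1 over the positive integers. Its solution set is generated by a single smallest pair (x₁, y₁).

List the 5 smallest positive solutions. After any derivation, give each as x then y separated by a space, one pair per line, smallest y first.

954809 50676
1823320452961 96771801768
3481845556741524089 184797174548553948
6648994948371812427335041 352892010866963721270096
12697040435316401858305944800249 673888936007564730309809629380

[18; 1,5,3,3,1,6,1,3,3,5,1,36] for √355; ℓ=12 ⇒ convergent index 11
i=0: a=18 ⇒ p=18, q=1
…
i=5: a=1 ⇒ p=1545, q=82
i=6: a=6 ⇒ p=10457, q=555
…
i=10: a=5 ⇒ p=803418, q=42641
i=11: a=1 ⇒ p=954809, q=50676
→ (954809, 50676).  Check: 954809²=911660226481, 355·50676²=911660226480, difference 1.
(954809+50676√355)^2 = 1823320452961 + 96771801768√355
(954809+50676√355)^3 = 3481845556741524089 + 184797174548553948√355
(954809+50676√355)^4 = 6648994948371812427335041 + 352892010866963721270096√355
(954809+50676√355)^5 = 12697040435316401858305944800249 + 673888936007564730309809629380√355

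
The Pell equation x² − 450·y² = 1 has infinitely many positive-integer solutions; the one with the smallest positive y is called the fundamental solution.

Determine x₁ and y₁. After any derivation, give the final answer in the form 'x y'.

19601 924

√450 → a₀=21, period (4,1,2,4,2,1,4,42); ℓ=8 even so k=7
i=0: a=21 ⇒ p=21, q=1
i=1: a=4 ⇒ p=85, q=4
i=2: a=1 ⇒ p=106, q=5
…
i=4: a=4 ⇒ p=1294, q=61
…
i=6: a=1 ⇒ p=4179, q=197
i=7: a=4 ⇒ p=19601, q=924
→ (19601, 924).  Check: 19601²=384199201, 450·924²=384199200, difference 1.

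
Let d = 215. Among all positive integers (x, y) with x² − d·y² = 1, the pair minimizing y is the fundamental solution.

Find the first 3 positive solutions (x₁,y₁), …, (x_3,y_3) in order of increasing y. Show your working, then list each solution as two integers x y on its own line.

44 3
3871 264
340604 23229

d=215: √d = [14; 1,1,1,28] (ℓ=4, even), read p_3/q_3
a_0=14:  p_0=14·1+0=14,  q_0=14·0+1=1
a_1=1:  p_1=1·14+1=15,  q_1=1·1+0=1
a_2=1:  p_2=1·15+14=29,  q_2=1·1+1=2
a_3=1:  p_3=1·29+15=44,  q_3=1·2+1=3
fundamental: x₁=44, y₁=3  (since 1936 − 215·9 = 1)
n=2: (44,3)∘(44,3) = (44·44+215·3·3, 44·3+3·44) = (3871,264)
n=3: (3871,264)∘(44,3) = (44·3871+215·3·264, 44·264+3·3871) = (340604,23229)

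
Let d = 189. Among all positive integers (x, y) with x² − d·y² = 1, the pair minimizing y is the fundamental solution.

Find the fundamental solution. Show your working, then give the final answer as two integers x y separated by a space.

√189 → a₀=13, period (1,2,1,26); ℓ=4 even so k=3
a_0=13:  p_0=13·1+0=13,  q_0=13·0+1=1
a_1=1:  p_1=1·13+1=14,  q_1=1·1+0=1
a_2=2:  p_2=2·14+13=41,  q_2=2·1+1=3
a_3=1:  p_3=1·41+14=55,  q_3=1·3+1=4
fundamental: x₁=55, y₁=4  (since 3025 − 189·16 = 1)

55 4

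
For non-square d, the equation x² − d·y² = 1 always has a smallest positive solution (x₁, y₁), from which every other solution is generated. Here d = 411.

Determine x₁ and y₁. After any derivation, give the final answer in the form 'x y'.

49730 2453

d=411: √d = [20; 3,1,1,1,19,1,1,1,3,40] (ℓ=10, even), read p_9/q_9
i=0: a=20 ⇒ p=20, q=1
…
i=2: a=1 ⇒ p=81, q=4
i=3: a=1 ⇒ p=142, q=7
…
i=6: a=1 ⇒ p=4602, q=227
i=7: a=1 ⇒ p=8981, q=443
i=8: a=1 ⇒ p=13583, q=670
i=9: a=3 ⇒ p=49730, q=2453
→ (49730, 2453).  Check: 49730²=2473072900, 411·2453²=2473072899, difference 1.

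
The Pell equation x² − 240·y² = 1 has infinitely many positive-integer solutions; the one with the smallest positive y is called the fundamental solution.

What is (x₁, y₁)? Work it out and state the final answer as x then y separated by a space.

d=240: √d = [15; 2,30] (ℓ=2, even), read p_1/q_1
k=0  a_k=15  p_k/q_k = 15/1
k=1  a_k=2  p_k/q_k = 31/2
fundamental: x₁=31, y₁=2  (since 961 − 240·4 = 1)

31 2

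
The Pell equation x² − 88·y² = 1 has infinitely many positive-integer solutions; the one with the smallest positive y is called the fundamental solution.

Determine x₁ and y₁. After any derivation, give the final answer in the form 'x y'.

197 21

d=88: √d = [9; 2,1,1,1,2,18] (ℓ=6, even), read p_5/q_5
step 0: (9, 1)  from 9·(1,0) + (0,1)
step 1: (19, 2)  from 2·(9,1) + (1,0)
…
step 3: (47, 5)  from 1·(28,3) + (19,2)
step 4: (75, 8)  from 1·(47,5) + (28,3)
step 5: (197, 21)  from 2·(75,8) + (47,5)
(x₁, y₁) = (197, 21);  197² − 88·21² = 1 ✓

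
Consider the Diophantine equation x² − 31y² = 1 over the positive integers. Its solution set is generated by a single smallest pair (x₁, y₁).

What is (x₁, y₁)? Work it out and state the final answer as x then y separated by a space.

1520 273

√31 = [5; 1,1,3,5,3,1,1,10, …], period ℓ=8 (even) → k=7
step 0: (5, 1)  from 5·(1,0) + (0,1)
…
step 4: (206, 37)  from 5·(39,7) + (11,2)
…
step 6: (863, 155)  from 1·(657,118) + (206,37)
step 7: (1520, 273)  from 1·(863,155) + (657,118)
→ (1520, 273).  Check: 1520²=2310400, 31·273²=2310399, difference 1.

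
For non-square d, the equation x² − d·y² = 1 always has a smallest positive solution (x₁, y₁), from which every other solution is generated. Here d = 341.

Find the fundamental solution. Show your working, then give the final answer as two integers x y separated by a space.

[18; 2,6,1,8,2,…,6,2,36] for √341; ℓ=14 ⇒ convergent index 13
a_0=18:  p_0=18·1+0=18,  q_0=18·0+1=1
…
a_3=1:  p_3=1·240+37=277,  q_3=1·13+2=15
a_4=8:  p_4=8·277+240=2456,  q_4=8·15+13=133
…
a_6=1:  p_6=1·5189+2456=7645,  q_6=1·281+133=414
…
a_8=1:  p_8=1·20479+7645=28124,  q_8=1·1109+414=1523
…
a_10=8:  p_10=8·76727+28124=641940,  q_10=8·4155+1523=34763
a_11=1:  p_11=1·641940+76727=718667,  q_11=1·34763+4155=38918
a_12=6:  p_12=6·718667+641940=4953942,  q_12=6·38918+34763=268271
a_13=2:  p_13=2·4953942+718667=10626551,  q_13=2·268271+38918=575460
fundamental: x₁=10626551, y₁=575460  (since 112923586155601 − 341·331154211600 = 1)

10626551 575460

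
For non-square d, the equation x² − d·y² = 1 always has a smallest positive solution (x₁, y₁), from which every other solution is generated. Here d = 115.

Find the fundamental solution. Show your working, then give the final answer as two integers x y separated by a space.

d=115: √d = [10; 1,2,1,1,1,1,1,2,1,20] (ℓ=10, even), read p_9/q_9
k=0  a_k=10  p_k/q_k = 10/1
k=1  a_k=1  p_k/q_k = 11/1
…
k=3  a_k=1  p_k/q_k = 43/4
…
k=8  a_k=2  p_k/q_k = 815/76
k=9  a_k=1  p_k/q_k = 1126/105
fundamental: x₁=1126, y₁=105  (since 1267876 − 115·11025 = 1)

1126 105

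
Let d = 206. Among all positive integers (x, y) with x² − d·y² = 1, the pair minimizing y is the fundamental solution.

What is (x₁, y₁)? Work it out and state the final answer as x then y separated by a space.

59535 4148

d=206: √d = [14; 2,1,5,14,5,1,2,28] (ℓ=8, even), read p_7/q_7
i=0: a=14 ⇒ p=14, q=1
…
i=5: a=5 ⇒ p=17539, q=1222
i=6: a=1 ⇒ p=20998, q=1463
i=7: a=2 ⇒ p=59535, q=4148
fundamental: x₁=59535, y₁=4148  (since 3544416225 − 206·17205904 = 1)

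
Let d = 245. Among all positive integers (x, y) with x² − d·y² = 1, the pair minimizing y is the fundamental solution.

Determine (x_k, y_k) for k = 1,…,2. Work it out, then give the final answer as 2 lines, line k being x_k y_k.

√245 → a₀=15, period (1,1,1,7,6,7,1,1,1,30); ℓ=10 even so k=9
k=0  a_k=15  p_k/q_k = 15/1
…
k=4  a_k=7  p_k/q_k = 360/23
…
k=6  a_k=7  p_k/q_k = 15809/1010
…
k=8  a_k=1  p_k/q_k = 33825/2161
k=9  a_k=1  p_k/q_k = 51841/3312
(x₁, y₁) = (51841, 3312);  51841² − 245·3312² = 1 ✓
n=2: (51841,3312)∘(51841,3312) = (51841·51841+245·3312·3312, 51841·3312+3312·51841) = (5374978561,343394784)

51841 3312
5374978561 343394784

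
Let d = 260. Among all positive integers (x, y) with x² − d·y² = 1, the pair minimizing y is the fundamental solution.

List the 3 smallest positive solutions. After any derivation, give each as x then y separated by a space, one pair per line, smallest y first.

129 8
33281 2064
8586369 532504

√260 → a₀=16, period (8,32); ℓ=2 even so k=1
a_0=16:  p_0=16·1+0=16,  q_0=16·0+1=1
a_1=8:  p_1=8·16+1=129,  q_1=8·1+0=8
→ (129, 8).  Check: 129²=16641, 260·8²=16640, difference 1.
(x_2, y_2) = (129·129 + 260·8·8, 129·8 + 8·129) = (33281, 2064)
(x_3, y_3) = (129·33281 + 260·8·2064, 129·2064 + 8·33281) = (8586369, 532504)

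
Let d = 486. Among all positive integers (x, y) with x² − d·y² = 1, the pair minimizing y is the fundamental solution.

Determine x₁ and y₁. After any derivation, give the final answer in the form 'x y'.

485 22

[22; 22,44] for √486; ℓ=2 ⇒ convergent index 1
a_0=22:  p_0=22·1+0=22,  q_0=22·0+1=1
a_1=22:  p_1=22·22+1=485,  q_1=22·1+0=22
→ (485, 22).  Check: 485²=235225, 486·22²=235224, difference 1.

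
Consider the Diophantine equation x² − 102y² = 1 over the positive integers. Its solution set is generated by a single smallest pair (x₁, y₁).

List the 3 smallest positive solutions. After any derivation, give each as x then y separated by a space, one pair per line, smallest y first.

[10; 10,20] for √102; ℓ=2 ⇒ convergent index 1
a_0=10:  p_0=10·1+0=10,  q_0=10·0+1=1
a_1=10:  p_1=10·10+1=101,  q_1=10·1+0=10
fundamental: x₁=101, y₁=10  (since 10201 − 102·100 = 1)
n=2: (101,10)∘(101,10) = (101·101+102·10·10, 101·10+10·101) = (20401,2020)
n=3: (20401,2020)∘(101,10) = (101·20401+102·10·2020, 101·2020+10·20401) = (4120901,408030)

101 10
20401 2020
4120901 408030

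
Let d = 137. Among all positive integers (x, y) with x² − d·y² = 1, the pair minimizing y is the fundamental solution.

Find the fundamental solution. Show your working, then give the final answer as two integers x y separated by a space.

[11; 1,2,2,1,1,2,2,1,22] for √137; ℓ=9 ⇒ convergent index 17
k=0  a_k=11  p_k/q_k = 11/1
k=1  a_k=1  p_k/q_k = 12/1
…
k=6  a_k=2  p_k/q_k = 515/44
…
k=9  a_k=22  p_k/q_k = 39597/3383
…
k=14  a_k=1  p_k/q_k = 694077/59299
k=15  a_k=2  p_k/q_k = 1796332/153471
k=16  a_k=2  p_k/q_k = 4286741/366241
k=17  a_k=1  p_k/q_k = 6083073/519712
→ (6083073, 519712).  Check: 6083073²=37003777123329, 137·519712²=37003777123328, difference 1.

6083073 519712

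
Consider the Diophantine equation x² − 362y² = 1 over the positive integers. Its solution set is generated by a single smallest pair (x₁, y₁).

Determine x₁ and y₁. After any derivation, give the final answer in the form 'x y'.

d=362: √d = [19; 38] (ℓ=1, odd), read p_1/q_1
a_0=19:  p_0=19·1+0=19,  q_0=19·0+1=1
a_1=38:  p_1=38·19+1=723,  q_1=38·1+0=38
→ (723, 38).  Check: 723²=522729, 362·38²=522728, difference 1.

723 38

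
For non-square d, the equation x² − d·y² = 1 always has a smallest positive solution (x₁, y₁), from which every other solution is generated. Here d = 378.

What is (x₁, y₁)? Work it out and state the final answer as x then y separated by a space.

√378 → a₀=19, period (2,3,1,4,1,3,2,38); ℓ=8 even so k=7
k=0  a_k=19  p_k/q_k = 19/1
k=1  a_k=2  p_k/q_k = 39/2
…
k=3  a_k=1  p_k/q_k = 175/9
k=4  a_k=4  p_k/q_k = 836/43
k=5  a_k=1  p_k/q_k = 1011/52
k=6  a_k=3  p_k/q_k = 3869/199
k=7  a_k=2  p_k/q_k = 8749/450
fundamental: x₁=8749, y₁=450  (since 76545001 − 378·202500 = 1)

8749 450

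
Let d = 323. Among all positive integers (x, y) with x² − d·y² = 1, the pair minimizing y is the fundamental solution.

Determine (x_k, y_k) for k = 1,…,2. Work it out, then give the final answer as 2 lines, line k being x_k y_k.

18 1
647 36

d=323: √d = [17; 1,34] (ℓ=2, even), read p_1/q_1
k=0  a_k=17  p_k/q_k = 17/1
k=1  a_k=1  p_k/q_k = 18/1
(x₁, y₁) = (18, 1);  18² − 323·1² = 1 ✓
(18+1√323)^2 = 647 + 36√323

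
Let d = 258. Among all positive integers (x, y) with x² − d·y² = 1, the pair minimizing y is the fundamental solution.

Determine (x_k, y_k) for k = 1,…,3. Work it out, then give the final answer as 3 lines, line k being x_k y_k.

√258 → a₀=16, period (16,32); ℓ=2 even so k=1
a_0=16:  p_0=16·1+0=16,  q_0=16·0+1=1
a_1=16:  p_1=16·16+1=257,  q_1=16·1+0=16
→ (257, 16).  Check: 257²=66049, 258·16²=66048, difference 1.
(257+16√258)^2 = 132097 + 8224√258
(257+16√258)^3 = 67897601 + 4227120√258

257 16
132097 8224
67897601 4227120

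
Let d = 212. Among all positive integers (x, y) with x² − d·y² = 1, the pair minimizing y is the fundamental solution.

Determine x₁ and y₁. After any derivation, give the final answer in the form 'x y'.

66249 4550

[14; 1,1,3,1,1,…,1,1,28] for √212; ℓ=14 ⇒ convergent index 13
step 0: (14, 1)  from 14·(1,0) + (0,1)
step 1: (15, 1)  from 1·(14,1) + (1,0)
…
step 4: (131, 9)  from 1·(102,7) + (29,2)
…
step 6: (364, 25)  from 1·(233,16) + (131,9)
…
step 10: (7979, 548)  from 1·(5198,357) + (2781,191)
step 11: (29135, 2001)  from 3·(7979,548) + (5198,357)
step 12: (37114, 2549)  from 1·(29135,2001) + (7979,548)
step 13: (66249, 4550)  from 1·(37114,2549) + (29135,2001)
(x₁, y₁) = (66249, 4550);  66249² − 212·4550² = 1 ✓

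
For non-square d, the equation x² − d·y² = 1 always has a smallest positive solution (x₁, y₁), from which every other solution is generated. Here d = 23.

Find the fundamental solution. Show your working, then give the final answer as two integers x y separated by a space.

24 5

d=23: √d = [4; 1,3,1,8] (ℓ=4, even), read p_3/q_3
step 0: (4, 1)  from 4·(1,0) + (0,1)
…
step 2: (19, 4)  from 3·(5,1) + (4,1)
step 3: (24, 5)  from 1·(19,4) + (5,1)
fundamental: x₁=24, y₁=5  (since 576 − 23·25 = 1)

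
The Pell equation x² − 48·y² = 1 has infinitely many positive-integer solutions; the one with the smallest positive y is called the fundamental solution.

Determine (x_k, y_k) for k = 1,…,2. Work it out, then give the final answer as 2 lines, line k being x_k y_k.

7 1
97 14

d=48: √d = [6; 1,12] (ℓ=2, even), read p_1/q_1
step 0: (6, 1)  from 6·(1,0) + (0,1)
step 1: (7, 1)  from 1·(6,1) + (1,0)
(x₁, y₁) = (7, 1);  7² − 48·1² = 1 ✓
(x_2, y_2) = (7·7 + 48·1·1, 7·1 + 1·7) = (97, 14)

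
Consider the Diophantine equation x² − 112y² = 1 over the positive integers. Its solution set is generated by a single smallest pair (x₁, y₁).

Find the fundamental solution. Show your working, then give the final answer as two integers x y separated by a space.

√112 → a₀=10, period (1,1,2,1,1,20); ℓ=6 even so k=5
k=0  a_k=10  p_k/q_k = 10/1
…
k=2  a_k=1  p_k/q_k = 21/2
…
k=4  a_k=1  p_k/q_k = 74/7
k=5  a_k=1  p_k/q_k = 127/12
→ (127, 12).  Check: 127²=16129, 112·12²=16128, difference 1.

127 12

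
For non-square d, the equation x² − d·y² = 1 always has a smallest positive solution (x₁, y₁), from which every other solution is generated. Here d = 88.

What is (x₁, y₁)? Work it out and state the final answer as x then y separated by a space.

197 21

d=88: √d = [9; 2,1,1,1,2,18] (ℓ=6, even), read p_5/q_5
i=0: a=9 ⇒ p=9, q=1
i=1: a=2 ⇒ p=19, q=2
i=2: a=1 ⇒ p=28, q=3
i=3: a=1 ⇒ p=47, q=5
i=4: a=1 ⇒ p=75, q=8
i=5: a=2 ⇒ p=197, q=21
fundamental: x₁=197, y₁=21  (since 38809 − 88·441 = 1)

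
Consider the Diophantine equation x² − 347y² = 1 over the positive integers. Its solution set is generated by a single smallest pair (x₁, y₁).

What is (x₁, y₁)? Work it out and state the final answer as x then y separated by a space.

641602 34443

√347 → a₀=18, period (1,1,1,2,4,…,1,1,36); ℓ=14 even so k=13
a_0=18:  p_0=18·1+0=18,  q_0=18·0+1=1
…
a_2=1:  p_2=1·19+18=37,  q_2=1·1+1=2
a_3=1:  p_3=1·37+19=56,  q_3=1·2+1=3
a_4=2:  p_4=2·56+37=149,  q_4=2·3+2=8
…
a_6=1:  p_6=1·652+149=801,  q_6=1·35+8=43
a_7=17:  p_7=17·801+652=14269,  q_7=17·43+35=766
a_8=1:  p_8=1·14269+801=15070,  q_8=1·766+43=809
a_9=4:  p_9=4·15070+14269=74549,  q_9=4·809+766=4002
…
a_12=1:  p_12=1·238717+164168=402885,  q_12=1·12815+8813=21628
a_13=1:  p_13=1·402885+238717=641602,  q_13=1·21628+12815=34443
→ (641602, 34443).  Check: 641602²=411653126404, 347·34443²=411653126403, difference 1.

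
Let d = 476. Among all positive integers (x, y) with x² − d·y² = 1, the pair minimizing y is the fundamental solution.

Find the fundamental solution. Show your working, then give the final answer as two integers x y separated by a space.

28799 1320

√476 = [21; 1,4,2,10,2,4,1,42, …], period ℓ=8 (even) → k=7
k=0  a_k=21  p_k/q_k = 21/1
…
k=3  a_k=2  p_k/q_k = 240/11
k=4  a_k=10  p_k/q_k = 2509/115
k=5  a_k=2  p_k/q_k = 5258/241
k=6  a_k=4  p_k/q_k = 23541/1079
k=7  a_k=1  p_k/q_k = 28799/1320
(x₁, y₁) = (28799, 1320);  28799² − 476·1320² = 1 ✓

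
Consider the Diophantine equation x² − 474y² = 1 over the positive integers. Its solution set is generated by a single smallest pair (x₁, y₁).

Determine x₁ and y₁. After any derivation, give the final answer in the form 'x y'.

193549 8890

√474 → a₀=21, period (1,3,2,1,1,…,3,1,42); ℓ=14 even so k=13
i=0: a=21 ⇒ p=21, q=1
i=1: a=1 ⇒ p=22, q=1
i=2: a=3 ⇒ p=87, q=4
i=3: a=2 ⇒ p=196, q=9
i=4: a=1 ⇒ p=283, q=13
i=5: a=1 ⇒ p=479, q=22
i=6: a=1 ⇒ p=762, q=35
i=7: a=6 ⇒ p=5051, q=232
i=8: a=1 ⇒ p=5813, q=267
i=9: a=1 ⇒ p=10864, q=499
i=10: a=1 ⇒ p=16677, q=766
i=11: a=2 ⇒ p=44218, q=2031
i=12: a=3 ⇒ p=149331, q=6859
i=13: a=1 ⇒ p=193549, q=8890
→ (193549, 8890).  Check: 193549²=37461215401, 474·8890²=37461215400, difference 1.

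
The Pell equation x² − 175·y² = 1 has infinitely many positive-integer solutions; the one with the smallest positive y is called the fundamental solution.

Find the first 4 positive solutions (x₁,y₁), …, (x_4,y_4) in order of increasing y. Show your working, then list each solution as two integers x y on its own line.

d=175: √d = [13; 4,2,1,2,4,26] (ℓ=6, even), read p_5/q_5
step 0: (13, 1)  from 13·(1,0) + (0,1)
step 1: (53, 4)  from 4·(13,1) + (1,0)
step 2: (119, 9)  from 2·(53,4) + (13,1)
step 3: (172, 13)  from 1·(119,9) + (53,4)
step 4: (463, 35)  from 2·(172,13) + (119,9)
step 5: (2024, 153)  from 4·(463,35) + (172,13)
→ (2024, 153).  Check: 2024²=4096576, 175·153²=4096575, difference 1.
k=2:  x_2 = 2024·2024+175·153·153 = 8193151,  y_2 = 2024·153+153·2024 = 619344
k=3:  x_3 = 2024·8193151+175·153·619344 = 33165873224,  y_3 = 2024·619344+153·8193151 = 2507104359
k=4:  x_4 = 2024·33165873224+175·153·2507104359 = 134255446617601,  y_4 = 2024·2507104359+153·33165873224 = 10148757825888

2024 153
8193151 619344
33165873224 2507104359
134255446617601 10148757825888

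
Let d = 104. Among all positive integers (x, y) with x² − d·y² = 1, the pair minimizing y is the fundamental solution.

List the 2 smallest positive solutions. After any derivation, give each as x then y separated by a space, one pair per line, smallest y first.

√104 = [10; 5,20, …], period ℓ=2 (even) → k=1
step 0: (10, 1)  from 10·(1,0) + (0,1)
step 1: (51, 5)  from 5·(10,1) + (1,0)
→ (51, 5).  Check: 51²=2601, 104·5²=2600, difference 1.
k=2:  x_2 = 51·51+104·5·5 = 5201,  y_2 = 51·5+5·51 = 510

51 5
5201 510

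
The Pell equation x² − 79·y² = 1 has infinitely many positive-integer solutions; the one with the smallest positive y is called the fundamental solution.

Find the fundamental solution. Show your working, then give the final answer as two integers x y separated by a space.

80 9

√79 → a₀=8, period (1,7,1,16); ℓ=4 even so k=3
a_0=8:  p_0=8·1+0=8,  q_0=8·0+1=1
a_1=1:  p_1=1·8+1=9,  q_1=1·1+0=1
a_2=7:  p_2=7·9+8=71,  q_2=7·1+1=8
a_3=1:  p_3=1·71+9=80,  q_3=1·8+1=9
fundamental: x₁=80, y₁=9  (since 6400 − 79·81 = 1)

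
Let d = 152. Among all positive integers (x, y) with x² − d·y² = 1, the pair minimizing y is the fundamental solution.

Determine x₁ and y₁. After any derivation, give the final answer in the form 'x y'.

[12; 3,24] for √152; ℓ=2 ⇒ convergent index 1
i=0: a=12 ⇒ p=12, q=1
i=1: a=3 ⇒ p=37, q=3
(x₁, y₁) = (37, 3);  37² − 152·3² = 1 ✓

37 3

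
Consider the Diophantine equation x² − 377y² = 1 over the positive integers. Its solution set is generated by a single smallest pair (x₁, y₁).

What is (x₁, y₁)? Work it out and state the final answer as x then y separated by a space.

√377 = [19; 2,2,2,38, …], period ℓ=4 (even) → k=3
step 0: (19, 1)  from 19·(1,0) + (0,1)
…
step 2: (97, 5)  from 2·(39,2) + (19,1)
step 3: (233, 12)  from 2·(97,5) + (39,2)
→ (233, 12).  Check: 233²=54289, 377·12²=54288, difference 1.

233 12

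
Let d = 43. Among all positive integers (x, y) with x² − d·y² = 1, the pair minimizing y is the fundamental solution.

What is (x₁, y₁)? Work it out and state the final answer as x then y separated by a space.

[6; 1,1,3,1,5,1,3,1,1,12] for √43; ℓ=10 ⇒ convergent index 9
a_0=6:  p_0=6·1+0=6,  q_0=6·0+1=1
a_1=1:  p_1=1·6+1=7,  q_1=1·1+0=1
…
a_4=1:  p_4=1·46+13=59,  q_4=1·7+2=9
a_5=5:  p_5=5·59+46=341,  q_5=5·9+7=52
…
a_8=1:  p_8=1·1541+400=1941,  q_8=1·235+61=296
a_9=1:  p_9=1·1941+1541=3482,  q_9=1·296+235=531
→ (3482, 531).  Check: 3482²=12124324, 43·531²=12124323, difference 1.

3482 531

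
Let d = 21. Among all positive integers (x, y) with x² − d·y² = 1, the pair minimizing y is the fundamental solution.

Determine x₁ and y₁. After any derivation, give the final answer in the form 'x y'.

55 12

d=21: √d = [4; 1,1,2,1,1,8] (ℓ=6, even), read p_5/q_5
a_0=4:  p_0=4·1+0=4,  q_0=4·0+1=1
…
a_3=2:  p_3=2·9+5=23,  q_3=2·2+1=5
a_4=1:  p_4=1·23+9=32,  q_4=1·5+2=7
a_5=1:  p_5=1·32+23=55,  q_5=1·7+5=12
fundamental: x₁=55, y₁=12  (since 3025 − 21·144 = 1)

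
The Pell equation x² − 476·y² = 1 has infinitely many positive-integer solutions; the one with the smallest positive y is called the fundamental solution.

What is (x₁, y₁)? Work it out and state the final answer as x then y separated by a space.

28799 1320

[21; 1,4,2,10,2,4,1,42] for √476; ℓ=8 ⇒ convergent index 7
k=0  a_k=21  p_k/q_k = 21/1
…
k=2  a_k=4  p_k/q_k = 109/5
…
k=4  a_k=10  p_k/q_k = 2509/115
k=5  a_k=2  p_k/q_k = 5258/241
k=6  a_k=4  p_k/q_k = 23541/1079
k=7  a_k=1  p_k/q_k = 28799/1320
(x₁, y₁) = (28799, 1320);  28799² − 476·1320² = 1 ✓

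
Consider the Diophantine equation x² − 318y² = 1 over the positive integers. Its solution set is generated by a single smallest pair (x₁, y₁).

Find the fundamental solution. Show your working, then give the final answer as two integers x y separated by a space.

√318 → a₀=17, period (1,4,1,34); ℓ=4 even so k=3
k=0  a_k=17  p_k/q_k = 17/1
k=1  a_k=1  p_k/q_k = 18/1
k=2  a_k=4  p_k/q_k = 89/5
k=3  a_k=1  p_k/q_k = 107/6
fundamental: x₁=107, y₁=6  (since 11449 − 318·36 = 1)

107 6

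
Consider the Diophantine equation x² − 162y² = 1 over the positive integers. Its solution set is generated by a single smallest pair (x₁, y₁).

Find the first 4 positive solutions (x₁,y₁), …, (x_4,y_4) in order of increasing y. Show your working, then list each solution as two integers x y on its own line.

√162 = [12; 1,2,1,2,12,2,1,2,1,24, …], period ℓ=10 (even) → k=9
a_0=12:  p_0=12·1+0=12,  q_0=12·0+1=1
a_1=1:  p_1=1·12+1=13,  q_1=1·1+0=1
a_2=2:  p_2=2·13+12=38,  q_2=2·1+1=3
…
a_7=1:  p_7=1·3602+1731=5333,  q_7=1·283+136=419
a_8=2:  p_8=2·5333+3602=14268,  q_8=2·419+283=1121
a_9=1:  p_9=1·14268+5333=19601,  q_9=1·1121+419=1540
fundamental: x₁=19601, y₁=1540  (since 384199201 − 162·2371600 = 1)
(x_2, y_2) = (19601·19601 + 162·1540·1540, 19601·1540 + 1540·19601) = (768398401, 60371080)
(x_3, y_3) = (19601·768398401 + 162·1540·60371080, 19601·60371080 + 1540·768398401) = (30122754096401, 2366667076620)
(x_4, y_4) = (19601·30122754096401 + 162·1540·2366667076620, 19601·2366667076620 + 1540·30122754096401) = (1180872205318713601, 92778082677286160)

19601 1540
768398401 60371080
30122754096401 2366667076620
1180872205318713601 92778082677286160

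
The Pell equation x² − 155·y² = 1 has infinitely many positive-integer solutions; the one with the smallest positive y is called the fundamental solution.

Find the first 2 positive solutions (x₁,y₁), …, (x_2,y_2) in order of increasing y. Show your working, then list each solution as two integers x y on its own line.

249 20
124001 9960

[12; 2,4,2,24] for √155; ℓ=4 ⇒ convergent index 3
k=0  a_k=12  p_k/q_k = 12/1
k=1  a_k=2  p_k/q_k = 25/2
k=2  a_k=4  p_k/q_k = 112/9
k=3  a_k=2  p_k/q_k = 249/20
→ (249, 20).  Check: 249²=62001, 155·20²=62000, difference 1.
n=2: (249,20)∘(249,20) = (249·249+155·20·20, 249·20+20·249) = (124001,9960)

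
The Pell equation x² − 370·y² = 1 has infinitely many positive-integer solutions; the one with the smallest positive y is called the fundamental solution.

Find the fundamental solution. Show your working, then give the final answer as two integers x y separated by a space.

√370 = [19; 4,4,38, …], period ℓ=3 (odd) → k=5
i=0: a=19 ⇒ p=19, q=1
…
i=2: a=4 ⇒ p=327, q=17
i=3: a=38 ⇒ p=12503, q=650
i=4: a=4 ⇒ p=50339, q=2617
i=5: a=4 ⇒ p=213859, q=11118
fundamental: x₁=213859, y₁=11118  (since 45735671881 − 370·123609924 = 1)

213859 11118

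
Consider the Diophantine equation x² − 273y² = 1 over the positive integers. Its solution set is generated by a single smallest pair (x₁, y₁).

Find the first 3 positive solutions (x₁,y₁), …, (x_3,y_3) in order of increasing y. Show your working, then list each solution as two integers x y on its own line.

727 44
1057057 63976
1536960151 93021060

[16; 1,1,10,1,1,32] for √273; ℓ=6 ⇒ convergent index 5
a_0=16:  p_0=16·1+0=16,  q_0=16·0+1=1
…
a_2=1:  p_2=1·17+16=33,  q_2=1·1+1=2
…
a_4=1:  p_4=1·347+33=380,  q_4=1·21+2=23
a_5=1:  p_5=1·380+347=727,  q_5=1·23+21=44
(x₁, y₁) = (727, 44);  727² − 273·44² = 1 ✓
(x_2, y_2) = (727·727 + 273·44·44, 727·44 + 44·727) = (1057057, 63976)
(x_3, y_3) = (727·1057057 + 273·44·63976, 727·63976 + 44·1057057) = (1536960151, 93021060)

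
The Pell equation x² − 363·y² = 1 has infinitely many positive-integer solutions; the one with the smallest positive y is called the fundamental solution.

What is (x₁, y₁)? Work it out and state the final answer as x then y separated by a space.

362 19

√363 = [19; 19,38, …], period ℓ=2 (even) → k=1
i=0: a=19 ⇒ p=19, q=1
i=1: a=19 ⇒ p=362, q=19
→ (362, 19).  Check: 362²=131044, 363·19²=131043, difference 1.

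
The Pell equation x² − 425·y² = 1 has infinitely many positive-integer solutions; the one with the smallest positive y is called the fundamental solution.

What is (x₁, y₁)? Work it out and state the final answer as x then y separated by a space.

d=425: √d = [20; 1,1,1,1,1,1,40] (ℓ=7, odd), read p_13/q_13
a_0=20:  p_0=20·1+0=20,  q_0=20·0+1=1
…
a_2=1:  p_2=1·21+20=41,  q_2=1·1+1=2
a_3=1:  p_3=1·41+21=62,  q_3=1·2+1=3
a_4=1:  p_4=1·62+41=103,  q_4=1·3+2=5
a_5=1:  p_5=1·103+62=165,  q_5=1·5+3=8
…
a_7=40:  p_7=40·268+165=10885,  q_7=40·13+8=528
a_8=1:  p_8=1·10885+268=11153,  q_8=1·528+13=541
a_9=1:  p_9=1·11153+10885=22038,  q_9=1·541+528=1069
…
a_12=1:  p_12=1·55229+33191=88420,  q_12=1·2679+1610=4289
a_13=1:  p_13=1·88420+55229=143649,  q_13=1·4289+2679=6968
(x₁, y₁) = (143649, 6968);  143649² − 425·6968² = 1 ✓

143649 6968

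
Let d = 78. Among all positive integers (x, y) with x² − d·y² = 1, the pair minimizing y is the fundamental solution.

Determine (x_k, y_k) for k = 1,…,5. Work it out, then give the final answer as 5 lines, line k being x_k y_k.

d=78: √d = [8; 1,4,1,16] (ℓ=4, even), read p_3/q_3
step 0: (8, 1)  from 8·(1,0) + (0,1)
step 1: (9, 1)  from 1·(8,1) + (1,0)
step 2: (44, 5)  from 4·(9,1) + (8,1)
step 3: (53, 6)  from 1·(44,5) + (9,1)
(x₁, y₁) = (53, 6);  53² − 78·6² = 1 ✓
(53+6√78)^2 = 5617 + 636√78
(53+6√78)^3 = 595349 + 67410√78
(53+6√78)^4 = 63101377 + 7144824√78
(53+6√78)^5 = 6688150613 + 757283934√78

53 6
5617 636
595349 67410
63101377 7144824
6688150613 757283934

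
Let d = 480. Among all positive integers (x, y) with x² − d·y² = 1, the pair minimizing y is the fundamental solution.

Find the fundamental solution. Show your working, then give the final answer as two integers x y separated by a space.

√480 → a₀=21, period (1,9,1,42); ℓ=4 even so k=3
step 0: (21, 1)  from 21·(1,0) + (0,1)
step 1: (22, 1)  from 1·(21,1) + (1,0)
step 2: (219, 10)  from 9·(22,1) + (21,1)
step 3: (241, 11)  from 1·(219,10) + (22,1)
→ (241, 11).  Check: 241²=58081, 480·11²=58080, difference 1.

241 11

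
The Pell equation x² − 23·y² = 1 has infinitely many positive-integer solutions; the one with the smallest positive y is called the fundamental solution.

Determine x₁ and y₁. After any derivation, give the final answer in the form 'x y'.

√23 = [4; 1,3,1,8, …], period ℓ=4 (even) → k=3
i=0: a=4 ⇒ p=4, q=1
…
i=2: a=3 ⇒ p=19, q=4
i=3: a=1 ⇒ p=24, q=5
→ (24, 5).  Check: 24²=576, 23·5²=575, difference 1.

24 5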